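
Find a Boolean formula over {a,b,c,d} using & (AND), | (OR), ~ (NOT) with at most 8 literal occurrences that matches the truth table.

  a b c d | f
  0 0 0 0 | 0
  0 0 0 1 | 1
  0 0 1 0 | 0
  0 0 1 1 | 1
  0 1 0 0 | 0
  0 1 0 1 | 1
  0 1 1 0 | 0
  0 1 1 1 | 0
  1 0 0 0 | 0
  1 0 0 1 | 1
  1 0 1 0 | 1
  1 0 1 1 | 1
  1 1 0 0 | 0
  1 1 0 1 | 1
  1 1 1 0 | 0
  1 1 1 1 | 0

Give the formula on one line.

  (a | d) = 0101010111111111
  ~b = 1111000011110000
  ((a | d) & ~b) = 0101000011110000
  (c & ((a | d) & ~b)) = 0001000000110000
  ~c = 1100110011001100
  (d & ~c) = 0100010001000100
  ((c & ((a | d) & ~b)) | (d & ~c)) = 0101010001110100

((c & ((a | d) & ~b)) | (d & ~c))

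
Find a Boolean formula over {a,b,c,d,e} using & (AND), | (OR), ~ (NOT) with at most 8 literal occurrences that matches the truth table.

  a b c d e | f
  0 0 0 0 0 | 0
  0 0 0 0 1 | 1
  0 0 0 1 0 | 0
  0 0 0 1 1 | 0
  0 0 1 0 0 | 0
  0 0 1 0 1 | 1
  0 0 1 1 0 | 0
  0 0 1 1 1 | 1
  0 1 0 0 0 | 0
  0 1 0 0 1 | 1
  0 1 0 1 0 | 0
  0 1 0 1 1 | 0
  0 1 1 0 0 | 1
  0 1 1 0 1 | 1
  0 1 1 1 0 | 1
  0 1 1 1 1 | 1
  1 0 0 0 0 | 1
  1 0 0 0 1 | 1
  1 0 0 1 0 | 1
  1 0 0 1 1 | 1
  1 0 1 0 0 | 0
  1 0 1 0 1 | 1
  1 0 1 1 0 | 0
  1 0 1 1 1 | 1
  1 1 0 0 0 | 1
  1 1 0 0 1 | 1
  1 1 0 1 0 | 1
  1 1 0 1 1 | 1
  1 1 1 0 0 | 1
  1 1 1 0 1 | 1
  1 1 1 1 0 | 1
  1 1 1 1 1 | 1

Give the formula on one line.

  (b | e) = 01010101111111110101010111111111
  ((b | e) & c) = 00000101000011110000010100001111
  ~d = 11001100110011001100110011001100
  (~d & e) = 01000100010001000100010001000100
  (a | (~d & e)) = 01000100010001001111111111111111
  ~c = 11110000111100001111000011110000
  (~c | e) = 11110101111101011111010111110101
  ((a | (~d & e)) & (~c | e)) = 01000100010001001111010111110101
  (((b | e) & c) | ((a | (~d & e)) & (~c | e))) = 01000101010011111111010111111111

(((b | e) & c) | ((a | (~d & e)) & (~c | e)))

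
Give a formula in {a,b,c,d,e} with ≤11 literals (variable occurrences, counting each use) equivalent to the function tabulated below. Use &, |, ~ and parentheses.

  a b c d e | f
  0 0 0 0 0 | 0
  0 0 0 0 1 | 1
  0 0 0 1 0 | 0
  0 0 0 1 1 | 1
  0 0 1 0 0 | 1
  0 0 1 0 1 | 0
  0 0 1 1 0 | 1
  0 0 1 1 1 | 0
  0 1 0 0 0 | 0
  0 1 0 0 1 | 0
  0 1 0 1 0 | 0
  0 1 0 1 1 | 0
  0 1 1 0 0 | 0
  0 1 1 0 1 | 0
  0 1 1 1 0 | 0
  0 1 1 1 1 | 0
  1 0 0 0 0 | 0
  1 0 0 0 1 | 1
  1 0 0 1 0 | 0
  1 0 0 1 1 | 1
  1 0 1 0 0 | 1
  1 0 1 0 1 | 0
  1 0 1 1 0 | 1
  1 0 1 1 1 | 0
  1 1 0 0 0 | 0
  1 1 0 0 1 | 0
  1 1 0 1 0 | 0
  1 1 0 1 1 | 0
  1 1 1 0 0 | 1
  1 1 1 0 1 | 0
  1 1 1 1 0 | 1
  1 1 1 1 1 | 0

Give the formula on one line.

  ~e = 10101010101010101010101010101010
  ~c = 11110000111100001111000011110000
  (~e | ~c) = 11111010111110101111101011111010
  ~b = 11111111000000001111111100000000
  (c | ~b) = 11111111000011111111111100001111
  ((~e | ~c) & (c | ~b)) = 11111010000010101111101000001010
  (~b | a) = 11111111000000001111111111111111
  ((~b | a) & c) = 00001111000000000000111100001111
  (((~b | a) & c) | e) = 01011111010101010101111101011111
  (((~e | ~c) & (c | ~b)) & (((~b | a) & c) | e)) = 01011010000000000101101000001010

(((~e | ~c) & (c | ~b)) & (((~b | a) & c) | e))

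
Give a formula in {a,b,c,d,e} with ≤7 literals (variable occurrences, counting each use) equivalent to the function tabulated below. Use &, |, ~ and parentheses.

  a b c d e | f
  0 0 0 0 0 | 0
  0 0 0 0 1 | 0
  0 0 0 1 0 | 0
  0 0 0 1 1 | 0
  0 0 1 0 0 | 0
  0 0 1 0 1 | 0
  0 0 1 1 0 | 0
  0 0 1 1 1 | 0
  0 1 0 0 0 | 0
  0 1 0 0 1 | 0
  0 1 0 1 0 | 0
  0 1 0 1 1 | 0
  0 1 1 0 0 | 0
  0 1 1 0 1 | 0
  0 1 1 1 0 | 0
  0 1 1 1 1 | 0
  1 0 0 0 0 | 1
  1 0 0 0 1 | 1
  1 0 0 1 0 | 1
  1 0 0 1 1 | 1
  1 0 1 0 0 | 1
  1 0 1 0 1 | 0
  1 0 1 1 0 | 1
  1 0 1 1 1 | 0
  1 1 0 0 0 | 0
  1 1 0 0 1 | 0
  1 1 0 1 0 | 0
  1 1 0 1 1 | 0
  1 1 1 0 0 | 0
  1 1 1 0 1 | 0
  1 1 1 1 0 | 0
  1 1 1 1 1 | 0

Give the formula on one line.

((a & ((a | ~d) & (~c | ~e))) & ~b)

  ~d = 11001100110011001100110011001100
  (a | ~d) = 11001100110011001111111111111111
  ~c = 11110000111100001111000011110000
  ~e = 10101010101010101010101010101010
  (~c | ~e) = 11111010111110101111101011111010
  ((a | ~d) & (~c | ~e)) = 11001000110010001111101011111010
  (a & ((a | ~d) & (~c | ~e))) = 00000000000000001111101011111010
  ~b = 11111111000000001111111100000000
  ((a & ((a | ~d) & (~c | ~e))) & ~b) = 00000000000000001111101000000000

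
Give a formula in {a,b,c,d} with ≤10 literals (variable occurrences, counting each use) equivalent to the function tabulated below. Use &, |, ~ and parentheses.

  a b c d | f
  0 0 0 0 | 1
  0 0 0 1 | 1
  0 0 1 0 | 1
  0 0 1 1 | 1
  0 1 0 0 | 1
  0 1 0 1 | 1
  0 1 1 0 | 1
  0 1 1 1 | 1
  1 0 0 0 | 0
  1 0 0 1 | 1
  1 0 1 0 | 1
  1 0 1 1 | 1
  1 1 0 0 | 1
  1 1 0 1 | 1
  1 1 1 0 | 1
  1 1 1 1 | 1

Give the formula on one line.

((((~a & ~c) | (d | c)) & ((~c | (~b & c)) | a)) | b)

  ~a = 1111111100000000
  ~c = 1100110011001100
  (~a & ~c) = 1100110000000000
  (d | c) = 0111011101110111
  ((~a & ~c) | (d | c)) = 1111111101110111
  ~b = 1111000011110000
  (~b & c) = 0011000000110000
  (~c | (~b & c)) = 1111110011111100
  ((~c | (~b & c)) | a) = 1111110011111111
  (((~a & ~c) | (d | c)) & ((~c | (~b & c)) | a)) = 1111110001110111
  ((((~a & ~c) | (d | c)) & ((~c | (~b & c)) | a)) | b) = 1111111101111111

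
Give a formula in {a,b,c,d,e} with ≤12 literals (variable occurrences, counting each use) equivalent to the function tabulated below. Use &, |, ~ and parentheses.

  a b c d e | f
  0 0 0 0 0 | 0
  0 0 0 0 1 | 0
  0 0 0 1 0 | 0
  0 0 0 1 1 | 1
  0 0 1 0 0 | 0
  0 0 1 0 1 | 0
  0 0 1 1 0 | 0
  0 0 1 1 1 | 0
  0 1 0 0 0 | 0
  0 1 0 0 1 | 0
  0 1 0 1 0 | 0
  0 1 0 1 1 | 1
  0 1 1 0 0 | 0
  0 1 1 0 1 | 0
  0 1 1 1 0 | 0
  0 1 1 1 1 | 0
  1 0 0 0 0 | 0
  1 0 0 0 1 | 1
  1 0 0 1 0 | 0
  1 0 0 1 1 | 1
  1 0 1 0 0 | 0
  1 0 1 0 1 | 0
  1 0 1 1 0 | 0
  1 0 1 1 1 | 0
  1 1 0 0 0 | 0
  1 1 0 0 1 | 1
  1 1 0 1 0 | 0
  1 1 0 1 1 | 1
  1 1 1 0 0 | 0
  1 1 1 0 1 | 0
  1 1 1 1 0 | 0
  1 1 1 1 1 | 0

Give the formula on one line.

((~c & e) & ((d & ~c) | ((a & ~c) | (c | (d & b)))))

  ~c = 11110000111100001111000011110000
  (~c & e) = 01010000010100000101000001010000
  (d & ~c) = 00110000001100000011000000110000
  (a & ~c) = 00000000000000001111000011110000
  (d & b) = 00000000001100110000000000110011
  (c | (d & b)) = 00001111001111110000111100111111
  ((a & ~c) | (c | (d & b))) = 00001111001111111111111111111111
  ((d & ~c) | ((a & ~c) | (c | (d & b)))) = 00111111001111111111111111111111
  ((~c & e) & ((d & ~c) | ((a & ~c) | (c | (d & b))))) = 00010000000100000101000001010000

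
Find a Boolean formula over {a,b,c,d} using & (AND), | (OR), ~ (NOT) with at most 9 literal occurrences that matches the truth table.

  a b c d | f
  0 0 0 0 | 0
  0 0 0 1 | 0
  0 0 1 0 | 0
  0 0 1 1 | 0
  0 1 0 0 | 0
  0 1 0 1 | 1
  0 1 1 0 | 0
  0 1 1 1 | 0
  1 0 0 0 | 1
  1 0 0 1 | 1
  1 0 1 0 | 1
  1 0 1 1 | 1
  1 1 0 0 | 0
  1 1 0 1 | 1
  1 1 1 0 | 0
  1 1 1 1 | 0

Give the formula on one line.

  ~c = 1100110011001100
  ~a = 1111111100000000
  (~c & b) = 0000110000001100
  (~a | (~c & b)) = 1111111100001100
  ((~a | (~c & b)) & d) = 0101010100000100
  (b & ((~a | (~c & b)) & d)) = 0000010100000100
  (~c & (b & ((~a | (~c & b)) & d))) = 0000010000000100
  ~b = 1111000011110000
  (a & ~b) = 0000000011110000
  ((~c & (b & ((~a | (~c & b)) & d))) | (a & ~b)) = 0000010011110100

((~c & (b & ((~a | (~c & b)) & d))) | (a & ~b))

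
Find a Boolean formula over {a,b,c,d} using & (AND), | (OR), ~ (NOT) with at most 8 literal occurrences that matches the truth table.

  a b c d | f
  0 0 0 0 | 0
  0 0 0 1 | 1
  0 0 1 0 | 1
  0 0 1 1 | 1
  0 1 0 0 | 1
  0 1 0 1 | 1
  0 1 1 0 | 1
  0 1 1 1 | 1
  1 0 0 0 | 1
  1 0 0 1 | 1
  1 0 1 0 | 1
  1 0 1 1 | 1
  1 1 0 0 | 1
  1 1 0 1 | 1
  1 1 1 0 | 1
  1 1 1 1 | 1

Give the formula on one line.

  (b | d) = 0101111101011111
  (c | (b | d)) = 0111111101111111
  ~c = 1100110011001100
  ~b = 1111000011110000
  (~b & a) = 0000000011110000
  (~c & (~b & a)) = 0000000011000000
  ((c | (b | d)) | (~c & (~b & a))) = 0111111111111111

((c | (b | d)) | (~c & (~b & a)))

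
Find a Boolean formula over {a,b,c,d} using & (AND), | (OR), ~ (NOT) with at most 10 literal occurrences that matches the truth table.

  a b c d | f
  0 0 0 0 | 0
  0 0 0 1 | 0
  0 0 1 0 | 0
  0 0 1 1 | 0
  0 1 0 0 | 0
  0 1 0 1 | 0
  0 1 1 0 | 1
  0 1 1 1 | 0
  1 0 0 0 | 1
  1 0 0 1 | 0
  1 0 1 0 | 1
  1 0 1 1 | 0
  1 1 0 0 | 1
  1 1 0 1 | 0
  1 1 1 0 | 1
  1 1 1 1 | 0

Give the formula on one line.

(((c | ((~c & ~b) | (a & ~d))) & (a | b)) & ~d)

  ~c = 1100110011001100
  ~b = 1111000011110000
  (~c & ~b) = 1100000011000000
  ~d = 1010101010101010
  (a & ~d) = 0000000010101010
  ((~c & ~b) | (a & ~d)) = 1100000011101010
  (c | ((~c & ~b) | (a & ~d))) = 1111001111111011
  (a | b) = 0000111111111111
  ((c | ((~c & ~b) | (a & ~d))) & (a | b)) = 0000001111111011
  (((c | ((~c & ~b) | (a & ~d))) & (a | b)) & ~d) = 0000001010101010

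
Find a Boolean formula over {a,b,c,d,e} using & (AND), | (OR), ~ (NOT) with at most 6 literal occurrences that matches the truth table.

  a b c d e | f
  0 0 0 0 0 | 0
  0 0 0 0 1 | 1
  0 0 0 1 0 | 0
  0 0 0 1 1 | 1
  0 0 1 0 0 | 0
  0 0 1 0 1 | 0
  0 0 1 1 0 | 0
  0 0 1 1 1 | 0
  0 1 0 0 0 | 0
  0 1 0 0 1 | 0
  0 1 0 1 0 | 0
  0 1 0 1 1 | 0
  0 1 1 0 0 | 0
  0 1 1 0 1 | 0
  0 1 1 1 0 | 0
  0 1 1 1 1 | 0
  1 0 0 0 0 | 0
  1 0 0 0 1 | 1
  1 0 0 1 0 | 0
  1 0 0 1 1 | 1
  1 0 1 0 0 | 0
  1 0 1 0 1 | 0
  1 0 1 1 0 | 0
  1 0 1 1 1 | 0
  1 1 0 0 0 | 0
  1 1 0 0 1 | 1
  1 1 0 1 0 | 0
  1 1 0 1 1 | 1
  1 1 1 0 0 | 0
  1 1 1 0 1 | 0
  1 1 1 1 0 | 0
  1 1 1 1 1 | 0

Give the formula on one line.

((e & (a | ~b)) & ~c)

  ~b = 11111111000000001111111100000000
  (a | ~b) = 11111111000000001111111111111111
  (e & (a | ~b)) = 01010101000000000101010101010101
  ~c = 11110000111100001111000011110000
  ((e & (a | ~b)) & ~c) = 01010000000000000101000001010000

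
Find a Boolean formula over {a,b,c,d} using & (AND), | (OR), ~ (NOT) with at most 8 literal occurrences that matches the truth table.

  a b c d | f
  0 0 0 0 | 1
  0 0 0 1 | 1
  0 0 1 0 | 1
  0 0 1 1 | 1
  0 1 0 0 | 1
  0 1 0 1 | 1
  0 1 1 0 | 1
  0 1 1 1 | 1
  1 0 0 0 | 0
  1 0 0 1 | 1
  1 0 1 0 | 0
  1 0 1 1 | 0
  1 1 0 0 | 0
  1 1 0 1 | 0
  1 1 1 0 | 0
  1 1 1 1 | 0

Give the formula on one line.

(~a | ((d & (~d | (~c | a))) & ((c | ~b) & ~c)))

  ~a = 1111111100000000
  ~d = 1010101010101010
  ~c = 1100110011001100
  (~c | a) = 1100110011111111
  (~d | (~c | a)) = 1110111011111111
  (d & (~d | (~c | a))) = 0100010001010101
  ~b = 1111000011110000
  (c | ~b) = 1111001111110011
  ((c | ~b) & ~c) = 1100000011000000
  ((d & (~d | (~c | a))) & ((c | ~b) & ~c)) = 0100000001000000
  (~a | ((d & (~d | (~c | a))) & ((c | ~b) & ~c))) = 1111111101000000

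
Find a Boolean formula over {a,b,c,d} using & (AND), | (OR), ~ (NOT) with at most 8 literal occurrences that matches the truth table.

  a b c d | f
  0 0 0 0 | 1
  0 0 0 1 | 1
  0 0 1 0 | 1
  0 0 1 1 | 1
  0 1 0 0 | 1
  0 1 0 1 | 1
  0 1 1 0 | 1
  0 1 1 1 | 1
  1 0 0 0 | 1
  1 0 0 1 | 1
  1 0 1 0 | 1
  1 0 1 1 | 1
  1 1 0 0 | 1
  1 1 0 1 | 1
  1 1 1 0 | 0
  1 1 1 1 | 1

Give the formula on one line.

((~b & (d | c)) | (~c | (d | ~a)))

  ~b = 1111000011110000
  (d | c) = 0111011101110111
  (~b & (d | c)) = 0111000001110000
  ~c = 1100110011001100
  ~a = 1111111100000000
  (d | ~a) = 1111111101010101
  (~c | (d | ~a)) = 1111111111011101
  ((~b & (d | c)) | (~c | (d | ~a))) = 1111111111111101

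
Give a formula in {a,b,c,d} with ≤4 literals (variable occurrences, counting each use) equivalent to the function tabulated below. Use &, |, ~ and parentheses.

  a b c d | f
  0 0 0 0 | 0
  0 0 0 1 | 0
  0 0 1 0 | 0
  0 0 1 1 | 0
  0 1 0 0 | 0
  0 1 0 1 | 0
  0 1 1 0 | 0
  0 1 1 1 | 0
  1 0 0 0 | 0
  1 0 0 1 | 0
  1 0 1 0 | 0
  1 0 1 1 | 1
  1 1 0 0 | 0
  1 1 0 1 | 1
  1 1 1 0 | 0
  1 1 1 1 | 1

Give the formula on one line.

  (c | b) = 0011111100111111
  ((c | b) & a) = 0000000000111111
  (d & ((c | b) & a)) = 0000000000010101

(d & ((c | b) & a))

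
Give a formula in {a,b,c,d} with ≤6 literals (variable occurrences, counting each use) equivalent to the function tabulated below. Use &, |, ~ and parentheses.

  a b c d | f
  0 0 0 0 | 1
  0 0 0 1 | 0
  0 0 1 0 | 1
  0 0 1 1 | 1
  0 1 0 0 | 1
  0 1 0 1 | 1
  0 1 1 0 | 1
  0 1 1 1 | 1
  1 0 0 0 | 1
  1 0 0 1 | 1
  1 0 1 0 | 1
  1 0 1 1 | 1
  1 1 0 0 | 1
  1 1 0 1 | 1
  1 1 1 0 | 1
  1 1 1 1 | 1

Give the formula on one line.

  ~d = 1010101010101010
  (b | ~d) = 1010111110101111
  ((b | ~d) | c) = 1011111110111111
  (a & d) = 0000000001010101
  (~d | (a & d)) = 1010101011111111
  (((b | ~d) | c) | (~d | (a & d))) = 1011111111111111

(((b | ~d) | c) | (~d | (a & d)))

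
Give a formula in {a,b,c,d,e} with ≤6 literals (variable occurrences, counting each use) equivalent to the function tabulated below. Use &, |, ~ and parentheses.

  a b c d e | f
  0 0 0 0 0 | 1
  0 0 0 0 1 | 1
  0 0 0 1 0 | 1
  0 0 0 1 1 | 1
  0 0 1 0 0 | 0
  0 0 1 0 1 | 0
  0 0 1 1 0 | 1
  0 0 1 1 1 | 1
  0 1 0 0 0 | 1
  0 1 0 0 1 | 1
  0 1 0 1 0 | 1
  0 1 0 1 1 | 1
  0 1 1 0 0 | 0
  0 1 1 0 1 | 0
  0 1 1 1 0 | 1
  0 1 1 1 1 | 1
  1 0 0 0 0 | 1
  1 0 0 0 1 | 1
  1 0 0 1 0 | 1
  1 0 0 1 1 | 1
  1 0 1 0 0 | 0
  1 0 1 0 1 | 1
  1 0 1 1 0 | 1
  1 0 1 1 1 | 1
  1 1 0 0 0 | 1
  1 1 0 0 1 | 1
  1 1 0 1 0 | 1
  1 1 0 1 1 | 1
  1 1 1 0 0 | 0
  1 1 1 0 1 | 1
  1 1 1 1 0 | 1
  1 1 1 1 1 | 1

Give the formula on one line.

(d | (~c | (e & a)))

  ~c = 11110000111100001111000011110000
  (e & a) = 00000000000000000101010101010101
  (~c | (e & a)) = 11110000111100001111010111110101
  (d | (~c | (e & a))) = 11110011111100111111011111110111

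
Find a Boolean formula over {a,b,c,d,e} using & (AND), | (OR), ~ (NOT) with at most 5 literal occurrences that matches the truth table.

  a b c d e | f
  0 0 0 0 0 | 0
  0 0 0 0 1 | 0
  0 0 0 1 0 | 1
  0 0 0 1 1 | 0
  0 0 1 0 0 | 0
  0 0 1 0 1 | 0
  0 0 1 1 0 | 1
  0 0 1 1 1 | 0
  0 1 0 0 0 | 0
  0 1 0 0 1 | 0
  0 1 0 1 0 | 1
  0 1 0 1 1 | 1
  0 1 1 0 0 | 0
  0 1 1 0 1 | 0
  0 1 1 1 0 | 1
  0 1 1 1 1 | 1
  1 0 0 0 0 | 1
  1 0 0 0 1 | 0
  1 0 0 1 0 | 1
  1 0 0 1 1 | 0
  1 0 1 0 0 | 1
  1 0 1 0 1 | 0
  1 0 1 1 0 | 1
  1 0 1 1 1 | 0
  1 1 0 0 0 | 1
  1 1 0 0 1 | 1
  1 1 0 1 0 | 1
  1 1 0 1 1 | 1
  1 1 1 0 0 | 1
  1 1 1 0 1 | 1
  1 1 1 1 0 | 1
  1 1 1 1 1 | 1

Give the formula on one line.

((d | a) & (~e | b))

  (d | a) = 00110011001100111111111111111111
  ~e = 10101010101010101010101010101010
  (~e | b) = 10101010111111111010101011111111
  ((d | a) & (~e | b)) = 00100010001100111010101011111111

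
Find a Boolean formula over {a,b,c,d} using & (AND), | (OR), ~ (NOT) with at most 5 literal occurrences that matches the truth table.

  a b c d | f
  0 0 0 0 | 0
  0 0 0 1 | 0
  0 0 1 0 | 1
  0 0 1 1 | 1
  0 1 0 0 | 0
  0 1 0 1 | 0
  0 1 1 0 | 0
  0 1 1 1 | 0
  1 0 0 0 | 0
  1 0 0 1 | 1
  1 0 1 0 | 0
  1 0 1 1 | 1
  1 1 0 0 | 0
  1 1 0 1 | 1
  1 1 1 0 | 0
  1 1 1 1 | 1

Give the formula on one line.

((a | (c & ~b)) & (d | ~a))

  ~b = 1111000011110000
  (c & ~b) = 0011000000110000
  (a | (c & ~b)) = 0011000011111111
  ~a = 1111111100000000
  (d | ~a) = 1111111101010101
  ((a | (c & ~b)) & (d | ~a)) = 0011000001010101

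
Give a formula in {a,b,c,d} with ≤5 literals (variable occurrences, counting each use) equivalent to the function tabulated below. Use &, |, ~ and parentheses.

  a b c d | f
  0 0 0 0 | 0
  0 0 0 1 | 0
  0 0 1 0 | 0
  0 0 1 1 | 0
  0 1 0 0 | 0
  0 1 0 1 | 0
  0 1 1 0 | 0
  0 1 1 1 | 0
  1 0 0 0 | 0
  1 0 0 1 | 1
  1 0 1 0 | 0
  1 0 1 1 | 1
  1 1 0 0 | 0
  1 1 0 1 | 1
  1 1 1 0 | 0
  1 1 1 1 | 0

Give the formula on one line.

(d & (a & (~c | ~b)))

  ~c = 1100110011001100
  ~b = 1111000011110000
  (~c | ~b) = 1111110011111100
  (a & (~c | ~b)) = 0000000011111100
  (d & (a & (~c | ~b))) = 0000000001010100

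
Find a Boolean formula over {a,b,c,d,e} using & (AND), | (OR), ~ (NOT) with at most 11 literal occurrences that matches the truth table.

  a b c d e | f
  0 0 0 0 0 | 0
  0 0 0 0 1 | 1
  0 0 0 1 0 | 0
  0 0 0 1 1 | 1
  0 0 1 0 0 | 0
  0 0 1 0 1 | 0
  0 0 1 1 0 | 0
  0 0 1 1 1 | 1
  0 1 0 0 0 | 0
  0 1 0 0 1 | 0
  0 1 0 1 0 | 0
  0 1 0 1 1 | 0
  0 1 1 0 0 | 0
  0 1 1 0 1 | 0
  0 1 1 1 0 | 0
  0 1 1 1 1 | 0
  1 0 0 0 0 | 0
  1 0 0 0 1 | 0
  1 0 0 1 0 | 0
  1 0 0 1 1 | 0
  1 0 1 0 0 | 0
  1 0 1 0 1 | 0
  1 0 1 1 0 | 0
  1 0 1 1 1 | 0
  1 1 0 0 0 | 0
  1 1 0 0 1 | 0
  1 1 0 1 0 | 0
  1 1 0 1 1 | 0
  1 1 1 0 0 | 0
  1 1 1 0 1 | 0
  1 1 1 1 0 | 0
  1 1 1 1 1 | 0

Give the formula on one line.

  (d & e) = 00010001000100010001000100010001
  (d | b) = 00110011111111110011001111111111
  ((d | b) & a) = 00000000000000000011001111111111
  ~c = 11110000111100001111000011110000
  (((d | b) & a) | ~c) = 11110000111100001111001111111111
  ((d & e) | (((d | b) & a) | ~c)) = 11110001111100011111001111111111
  ~a = 11111111111111110000000000000000
  (~a & e) = 01010101010101010000000000000000
  ~b = 11111111000000001111111100000000
  ((~a & e) & ~b) = 01010101000000000000000000000000
  (((d & e) | (((d | b) & a) | ~c)) & ((~a & e) & ~b)) = 01010001000000000000000000000000

(((d & e) | (((d | b) & a) | ~c)) & ((~a & e) & ~b))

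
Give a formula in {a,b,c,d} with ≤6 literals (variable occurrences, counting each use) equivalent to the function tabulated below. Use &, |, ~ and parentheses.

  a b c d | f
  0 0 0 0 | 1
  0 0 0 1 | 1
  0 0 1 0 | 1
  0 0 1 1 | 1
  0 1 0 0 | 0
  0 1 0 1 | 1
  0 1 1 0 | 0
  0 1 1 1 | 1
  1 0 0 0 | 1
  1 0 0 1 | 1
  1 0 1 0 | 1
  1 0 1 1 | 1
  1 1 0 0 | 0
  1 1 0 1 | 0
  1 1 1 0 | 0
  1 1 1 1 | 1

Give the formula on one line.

  ~b = 1111000011110000
  ~a = 1111111100000000
  (c | ~a) = 1111111100110011
  (d & (c | ~a)) = 0101010100010001
  (~b | (d & (c | ~a))) = 1111010111110001

(~b | (d & (c | ~a)))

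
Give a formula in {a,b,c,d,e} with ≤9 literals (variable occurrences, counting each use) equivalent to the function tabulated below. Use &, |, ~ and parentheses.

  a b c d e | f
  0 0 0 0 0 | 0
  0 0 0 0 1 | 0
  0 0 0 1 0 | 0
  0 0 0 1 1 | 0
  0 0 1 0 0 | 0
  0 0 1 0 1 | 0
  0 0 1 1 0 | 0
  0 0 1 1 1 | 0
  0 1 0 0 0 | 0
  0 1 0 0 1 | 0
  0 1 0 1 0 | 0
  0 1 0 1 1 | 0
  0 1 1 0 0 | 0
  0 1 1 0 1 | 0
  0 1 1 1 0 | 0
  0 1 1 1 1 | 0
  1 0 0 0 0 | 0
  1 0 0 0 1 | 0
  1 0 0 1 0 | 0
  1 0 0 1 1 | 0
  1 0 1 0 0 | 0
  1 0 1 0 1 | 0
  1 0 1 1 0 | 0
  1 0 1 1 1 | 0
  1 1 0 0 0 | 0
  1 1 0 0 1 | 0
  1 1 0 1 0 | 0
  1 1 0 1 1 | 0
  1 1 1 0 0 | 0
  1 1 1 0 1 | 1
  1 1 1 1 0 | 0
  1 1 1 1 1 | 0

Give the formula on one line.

  ~d = 11001100110011001100110011001100
  (c & ~d) = 00001100000011000000110000001100
  (b & e) = 00000000010101010000000001010101
  (d | (b & e)) = 00110011011101110011001101110111
  ((c & ~d) & (d | (b & e))) = 00000000000001000000000000000100
  (e & a) = 00000000000000000101010101010101
  ~c = 11110000111100001111000011110000
  ((e & a) | ~c) = 11110000111100001111010111110101
  (((c & ~d) & (d | (b & e))) & ((e & a) | ~c)) = 00000000000000000000000000000100

(((c & ~d) & (d | (b & e))) & ((e & a) | ~c))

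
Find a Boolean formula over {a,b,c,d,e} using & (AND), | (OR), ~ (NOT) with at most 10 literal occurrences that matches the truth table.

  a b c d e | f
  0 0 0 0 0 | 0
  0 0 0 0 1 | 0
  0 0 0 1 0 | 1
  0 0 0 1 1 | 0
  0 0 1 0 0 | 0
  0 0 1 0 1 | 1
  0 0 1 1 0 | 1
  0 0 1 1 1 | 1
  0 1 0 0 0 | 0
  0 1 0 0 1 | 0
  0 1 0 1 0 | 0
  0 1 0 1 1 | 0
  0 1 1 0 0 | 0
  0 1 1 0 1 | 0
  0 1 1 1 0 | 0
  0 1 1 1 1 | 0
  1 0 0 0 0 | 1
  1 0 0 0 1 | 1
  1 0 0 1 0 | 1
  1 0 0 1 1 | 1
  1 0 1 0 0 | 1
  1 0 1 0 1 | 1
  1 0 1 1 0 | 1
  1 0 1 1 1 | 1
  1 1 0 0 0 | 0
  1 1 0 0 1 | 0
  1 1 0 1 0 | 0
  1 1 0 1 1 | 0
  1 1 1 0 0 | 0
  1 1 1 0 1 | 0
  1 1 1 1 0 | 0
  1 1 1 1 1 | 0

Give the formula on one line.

  (e | d) = 01110111011101110111011101110111
  ~e = 10101010101010101010101010101010
  ((e | d) & ~e) = 00100010001000100010001000100010
  ~c = 11110000111100001111000011110000
  (~c & b) = 00000000111100000000000011110000
  ((~c & b) | a) = 00000000111100001111111111111111
  (c & e) = 00000101000001010000010100000101
  (((~c & b) | a) | (c & e)) = 00000101111101011111111111111111
  (((e | d) & ~e) | (((~c & b) | a) | (c & e))) = 00100111111101111111111111111111
  ~b = 11111111000000001111111100000000
  ((((e | d) & ~e) | (((~c & b) | a) | (c & e))) & ~b) = 00100111000000001111111100000000

((((e | d) & ~e) | (((~c & b) | a) | (c & e))) & ~b)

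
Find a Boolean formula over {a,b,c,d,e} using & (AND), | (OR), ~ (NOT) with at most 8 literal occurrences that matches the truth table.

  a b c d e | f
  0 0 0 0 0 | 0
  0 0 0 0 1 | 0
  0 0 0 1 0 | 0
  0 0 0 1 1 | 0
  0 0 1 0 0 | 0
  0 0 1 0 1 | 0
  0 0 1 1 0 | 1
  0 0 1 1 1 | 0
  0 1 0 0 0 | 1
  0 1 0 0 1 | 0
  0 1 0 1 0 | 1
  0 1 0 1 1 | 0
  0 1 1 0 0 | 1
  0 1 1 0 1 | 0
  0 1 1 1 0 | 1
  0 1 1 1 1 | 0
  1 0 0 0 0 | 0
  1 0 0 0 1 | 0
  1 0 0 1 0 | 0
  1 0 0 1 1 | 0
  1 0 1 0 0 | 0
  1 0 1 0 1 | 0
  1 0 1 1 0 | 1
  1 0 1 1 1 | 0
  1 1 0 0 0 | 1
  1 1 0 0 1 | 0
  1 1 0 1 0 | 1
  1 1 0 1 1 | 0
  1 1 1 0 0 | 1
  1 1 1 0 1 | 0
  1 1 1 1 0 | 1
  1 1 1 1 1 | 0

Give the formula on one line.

  ~e = 10101010101010101010101010101010
  (b & ~e) = 00000000101010100000000010101010
  (~e & c) = 00001010000010100000101000001010
  ((~e & c) & d) = 00000010000000100000001000000010
  ((b & ~e) | ((~e & c) & d)) = 00000010101010100000001010101010

((b & ~e) | ((~e & c) & d))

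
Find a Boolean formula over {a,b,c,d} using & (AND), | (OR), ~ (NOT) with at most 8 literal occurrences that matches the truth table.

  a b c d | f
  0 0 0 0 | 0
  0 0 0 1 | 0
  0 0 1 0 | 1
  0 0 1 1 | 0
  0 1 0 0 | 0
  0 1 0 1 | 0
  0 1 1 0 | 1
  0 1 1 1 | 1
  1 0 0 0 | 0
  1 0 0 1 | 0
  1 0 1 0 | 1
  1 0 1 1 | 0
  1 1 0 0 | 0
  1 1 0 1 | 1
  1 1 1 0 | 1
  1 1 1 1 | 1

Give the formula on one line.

  (d & b) = 0000010100000101
  ~d = 1010101010101010
  ((d & b) | ~d) = 1010111110101111
  (c | a) = 0011001111111111
  (d & (c | a)) = 0001000101010101
  (c | (d & (c | a))) = 0011001101110111
  (((d & b) | ~d) & (c | (d & (c | a)))) = 0010001100100111

(((d & b) | ~d) & (c | (d & (c | a))))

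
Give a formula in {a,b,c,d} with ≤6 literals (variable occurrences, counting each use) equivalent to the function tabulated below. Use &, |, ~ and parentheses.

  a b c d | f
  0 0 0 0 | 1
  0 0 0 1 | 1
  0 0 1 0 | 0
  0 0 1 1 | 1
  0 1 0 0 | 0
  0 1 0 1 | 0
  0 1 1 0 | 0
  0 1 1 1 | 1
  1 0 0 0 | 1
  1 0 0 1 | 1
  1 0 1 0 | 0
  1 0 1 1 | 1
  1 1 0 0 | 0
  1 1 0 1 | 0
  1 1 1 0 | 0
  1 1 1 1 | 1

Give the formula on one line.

((d | ~c) & (c | ~b))

  ~c = 1100110011001100
  (d | ~c) = 1101110111011101
  ~b = 1111000011110000
  (c | ~b) = 1111001111110011
  ((d | ~c) & (c | ~b)) = 1101000111010001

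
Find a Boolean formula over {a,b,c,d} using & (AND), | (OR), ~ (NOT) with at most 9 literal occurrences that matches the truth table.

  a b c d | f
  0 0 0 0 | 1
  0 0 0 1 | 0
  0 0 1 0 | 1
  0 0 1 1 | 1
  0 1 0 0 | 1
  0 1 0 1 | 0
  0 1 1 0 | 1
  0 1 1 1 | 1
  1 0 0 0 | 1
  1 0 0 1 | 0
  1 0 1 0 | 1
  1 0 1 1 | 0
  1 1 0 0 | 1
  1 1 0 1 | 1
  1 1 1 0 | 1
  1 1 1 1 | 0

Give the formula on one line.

((((b & ~c) | ~d) & (c | (a | ~d))) | (c & ~a))

  ~c = 1100110011001100
  (b & ~c) = 0000110000001100
  ~d = 1010101010101010
  ((b & ~c) | ~d) = 1010111010101110
  (a | ~d) = 1010101011111111
  (c | (a | ~d)) = 1011101111111111
  (((b & ~c) | ~d) & (c | (a | ~d))) = 1010101010101110
  ~a = 1111111100000000
  (c & ~a) = 0011001100000000
  ((((b & ~c) | ~d) & (c | (a | ~d))) | (c & ~a)) = 1011101110101110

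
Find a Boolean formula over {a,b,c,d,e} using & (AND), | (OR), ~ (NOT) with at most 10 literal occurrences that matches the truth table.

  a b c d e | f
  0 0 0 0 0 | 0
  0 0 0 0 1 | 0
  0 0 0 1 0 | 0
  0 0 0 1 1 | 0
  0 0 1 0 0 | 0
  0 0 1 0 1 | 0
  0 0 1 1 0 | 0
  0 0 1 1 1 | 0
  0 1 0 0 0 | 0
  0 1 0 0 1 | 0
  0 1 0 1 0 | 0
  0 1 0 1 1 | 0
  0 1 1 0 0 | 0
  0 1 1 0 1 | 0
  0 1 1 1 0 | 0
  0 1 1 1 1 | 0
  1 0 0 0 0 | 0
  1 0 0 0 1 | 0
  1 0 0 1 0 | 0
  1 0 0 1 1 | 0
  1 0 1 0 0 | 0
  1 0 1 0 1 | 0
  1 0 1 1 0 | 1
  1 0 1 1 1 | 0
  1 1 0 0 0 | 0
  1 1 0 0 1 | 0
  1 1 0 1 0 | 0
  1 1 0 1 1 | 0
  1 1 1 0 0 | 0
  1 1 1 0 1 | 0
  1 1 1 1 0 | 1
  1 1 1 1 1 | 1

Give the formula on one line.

  ~e = 10101010101010101010101010101010
  ~b = 11111111000000001111111100000000
  (~e & ~b) = 10101010000000001010101000000000
  (d & b) = 00000000001100110000000000110011
  ((~e & ~b) | (d & b)) = 10101010001100111010101000110011
  (a & c) = 00000000000000000000111100001111
  ((a & c) & d) = 00000000000000000000001100000011
  (((~e & ~b) | (d & b)) & ((a & c) & d)) = 00000000000000000000001000000011

(((~e & ~b) | (d & b)) & ((a & c) & d))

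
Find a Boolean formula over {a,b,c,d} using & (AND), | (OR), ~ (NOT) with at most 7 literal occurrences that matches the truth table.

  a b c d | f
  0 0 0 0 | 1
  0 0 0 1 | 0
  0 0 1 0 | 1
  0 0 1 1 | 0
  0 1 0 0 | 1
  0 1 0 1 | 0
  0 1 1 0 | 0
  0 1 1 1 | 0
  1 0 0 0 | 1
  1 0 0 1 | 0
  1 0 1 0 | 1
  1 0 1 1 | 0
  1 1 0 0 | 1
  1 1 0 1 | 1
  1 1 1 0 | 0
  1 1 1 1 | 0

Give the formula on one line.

(((a & b) | (~d | c)) & (~c | (~b & ~d)))

  (a & b) = 0000000000001111
  ~d = 1010101010101010
  (~d | c) = 1011101110111011
  ((a & b) | (~d | c)) = 1011101110111111
  ~c = 1100110011001100
  ~b = 1111000011110000
  (~b & ~d) = 1010000010100000
  (~c | (~b & ~d)) = 1110110011101100
  (((a & b) | (~d | c)) & (~c | (~b & ~d))) = 1010100010101100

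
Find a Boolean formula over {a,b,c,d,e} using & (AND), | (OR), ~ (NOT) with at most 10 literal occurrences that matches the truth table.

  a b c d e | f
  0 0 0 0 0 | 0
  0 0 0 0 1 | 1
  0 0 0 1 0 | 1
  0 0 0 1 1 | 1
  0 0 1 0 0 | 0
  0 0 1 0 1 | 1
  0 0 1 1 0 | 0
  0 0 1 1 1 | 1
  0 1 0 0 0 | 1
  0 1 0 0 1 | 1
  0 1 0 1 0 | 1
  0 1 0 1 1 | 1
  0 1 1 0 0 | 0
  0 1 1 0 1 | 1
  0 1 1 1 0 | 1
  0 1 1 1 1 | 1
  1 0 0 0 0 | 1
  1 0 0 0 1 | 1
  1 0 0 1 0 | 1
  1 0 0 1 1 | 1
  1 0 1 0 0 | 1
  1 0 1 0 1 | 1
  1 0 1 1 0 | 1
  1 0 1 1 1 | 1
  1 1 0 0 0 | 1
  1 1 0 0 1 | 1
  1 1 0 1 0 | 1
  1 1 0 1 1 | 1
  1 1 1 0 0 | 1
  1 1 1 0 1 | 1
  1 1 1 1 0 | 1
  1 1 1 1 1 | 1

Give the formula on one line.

((a | ((d | b) & ~c)) | ((d & b) | e))

  (d | b) = 00110011111111110011001111111111
  ~c = 11110000111100001111000011110000
  ((d | b) & ~c) = 00110000111100000011000011110000
  (a | ((d | b) & ~c)) = 00110000111100001111111111111111
  (d & b) = 00000000001100110000000000110011
  ((d & b) | e) = 01010101011101110101010101110111
  ((a | ((d | b) & ~c)) | ((d & b) | e)) = 01110101111101111111111111111111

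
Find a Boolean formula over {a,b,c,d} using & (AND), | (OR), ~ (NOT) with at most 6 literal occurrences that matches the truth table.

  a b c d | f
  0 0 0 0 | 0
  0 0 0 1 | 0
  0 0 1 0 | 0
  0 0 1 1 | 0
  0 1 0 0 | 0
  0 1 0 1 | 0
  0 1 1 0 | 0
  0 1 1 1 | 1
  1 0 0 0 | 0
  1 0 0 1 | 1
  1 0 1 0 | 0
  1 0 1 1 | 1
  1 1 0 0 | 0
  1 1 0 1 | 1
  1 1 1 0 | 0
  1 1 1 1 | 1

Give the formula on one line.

(((b & c) | a) & d)

  (b & c) = 0000001100000011
  ((b & c) | a) = 0000001111111111
  (((b & c) | a) & d) = 0000000101010101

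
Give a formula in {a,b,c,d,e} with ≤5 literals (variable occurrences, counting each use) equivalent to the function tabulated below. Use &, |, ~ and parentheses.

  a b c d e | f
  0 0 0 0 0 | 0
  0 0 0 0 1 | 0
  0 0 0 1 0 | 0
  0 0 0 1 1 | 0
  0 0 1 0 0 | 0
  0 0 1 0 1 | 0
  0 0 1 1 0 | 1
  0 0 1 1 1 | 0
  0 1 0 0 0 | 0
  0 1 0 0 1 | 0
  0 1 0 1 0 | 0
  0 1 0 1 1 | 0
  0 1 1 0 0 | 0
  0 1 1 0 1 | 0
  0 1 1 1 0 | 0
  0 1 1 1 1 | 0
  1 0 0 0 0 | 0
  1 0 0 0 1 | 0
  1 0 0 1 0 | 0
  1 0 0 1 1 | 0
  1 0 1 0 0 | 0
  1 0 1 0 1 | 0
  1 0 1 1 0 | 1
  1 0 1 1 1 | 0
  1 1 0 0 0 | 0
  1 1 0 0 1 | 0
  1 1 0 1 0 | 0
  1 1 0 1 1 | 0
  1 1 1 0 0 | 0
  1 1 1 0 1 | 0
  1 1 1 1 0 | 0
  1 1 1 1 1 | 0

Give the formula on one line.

  ~b = 11111111000000001111111100000000
  (~b & c) = 00001111000000000000111100000000
  ~e = 10101010101010101010101010101010
  (d & ~e) = 00100010001000100010001000100010
  ((~b & c) & (d & ~e)) = 00000010000000000000001000000000

((~b & c) & (d & ~e))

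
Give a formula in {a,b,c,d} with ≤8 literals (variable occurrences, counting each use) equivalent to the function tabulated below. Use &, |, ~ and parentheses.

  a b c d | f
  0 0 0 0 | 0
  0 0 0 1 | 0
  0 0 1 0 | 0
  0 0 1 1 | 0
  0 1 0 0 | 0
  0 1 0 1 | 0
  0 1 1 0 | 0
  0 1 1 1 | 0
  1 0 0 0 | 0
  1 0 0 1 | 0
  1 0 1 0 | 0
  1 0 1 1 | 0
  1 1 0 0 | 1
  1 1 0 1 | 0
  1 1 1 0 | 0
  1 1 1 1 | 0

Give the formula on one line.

((~c | d) & ((~d & b) & a))

  ~c = 1100110011001100
  (~c | d) = 1101110111011101
  ~d = 1010101010101010
  (~d & b) = 0000101000001010
  ((~d & b) & a) = 0000000000001010
  ((~c | d) & ((~d & b) & a)) = 0000000000001000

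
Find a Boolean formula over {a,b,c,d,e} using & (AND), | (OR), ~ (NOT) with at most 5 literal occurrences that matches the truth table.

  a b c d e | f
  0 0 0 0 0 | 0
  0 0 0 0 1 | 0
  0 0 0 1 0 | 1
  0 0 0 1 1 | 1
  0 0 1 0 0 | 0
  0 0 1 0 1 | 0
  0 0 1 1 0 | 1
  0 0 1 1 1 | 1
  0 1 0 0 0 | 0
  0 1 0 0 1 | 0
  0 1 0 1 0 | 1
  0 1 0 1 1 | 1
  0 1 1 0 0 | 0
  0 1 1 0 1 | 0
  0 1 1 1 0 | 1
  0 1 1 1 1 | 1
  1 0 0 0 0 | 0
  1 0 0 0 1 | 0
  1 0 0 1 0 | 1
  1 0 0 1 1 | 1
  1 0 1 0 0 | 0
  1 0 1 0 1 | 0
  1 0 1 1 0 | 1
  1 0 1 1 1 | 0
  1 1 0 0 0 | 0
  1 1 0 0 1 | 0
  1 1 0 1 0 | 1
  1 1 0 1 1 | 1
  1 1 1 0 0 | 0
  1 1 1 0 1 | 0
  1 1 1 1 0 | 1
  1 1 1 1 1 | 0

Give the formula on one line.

((~c | (~a | ~e)) & d)

  ~c = 11110000111100001111000011110000
  ~a = 11111111111111110000000000000000
  ~e = 10101010101010101010101010101010
  (~a | ~e) = 11111111111111111010101010101010
  (~c | (~a | ~e)) = 11111111111111111111101011111010
  ((~c | (~a | ~e)) & d) = 00110011001100110011001000110010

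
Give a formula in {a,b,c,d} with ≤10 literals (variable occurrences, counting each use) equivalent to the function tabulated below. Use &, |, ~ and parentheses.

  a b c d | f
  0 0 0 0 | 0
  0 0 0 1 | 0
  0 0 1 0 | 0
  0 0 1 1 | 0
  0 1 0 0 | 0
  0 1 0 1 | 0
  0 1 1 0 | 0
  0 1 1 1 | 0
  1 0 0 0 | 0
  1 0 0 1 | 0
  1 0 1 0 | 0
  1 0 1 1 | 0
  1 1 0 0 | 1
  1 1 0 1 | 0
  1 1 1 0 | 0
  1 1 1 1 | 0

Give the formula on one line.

(((~b | a) & ~c) & ((b & (a | ~c)) & ~d))

  ~b = 1111000011110000
  (~b | a) = 1111000011111111
  ~c = 1100110011001100
  ((~b | a) & ~c) = 1100000011001100
  (a | ~c) = 1100110011111111
  (b & (a | ~c)) = 0000110000001111
  ~d = 1010101010101010
  ((b & (a | ~c)) & ~d) = 0000100000001010
  (((~b | a) & ~c) & ((b & (a | ~c)) & ~d)) = 0000000000001000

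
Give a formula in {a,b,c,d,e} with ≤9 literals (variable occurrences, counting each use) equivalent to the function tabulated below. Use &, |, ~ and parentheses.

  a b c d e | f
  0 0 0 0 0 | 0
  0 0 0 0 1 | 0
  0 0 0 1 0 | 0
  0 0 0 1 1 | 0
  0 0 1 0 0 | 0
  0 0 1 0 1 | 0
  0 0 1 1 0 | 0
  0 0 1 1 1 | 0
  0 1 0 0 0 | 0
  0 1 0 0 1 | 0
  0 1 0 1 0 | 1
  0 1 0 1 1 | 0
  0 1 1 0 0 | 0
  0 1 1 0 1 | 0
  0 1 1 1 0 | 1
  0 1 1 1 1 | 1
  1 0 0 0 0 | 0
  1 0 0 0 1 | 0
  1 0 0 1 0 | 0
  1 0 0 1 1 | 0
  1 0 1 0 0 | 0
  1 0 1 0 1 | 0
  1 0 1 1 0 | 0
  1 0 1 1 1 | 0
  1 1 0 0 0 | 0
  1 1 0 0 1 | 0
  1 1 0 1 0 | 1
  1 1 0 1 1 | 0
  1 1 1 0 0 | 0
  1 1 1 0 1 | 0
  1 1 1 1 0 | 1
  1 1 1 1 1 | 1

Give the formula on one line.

  ~a = 11111111111111110000000000000000
  (e & ~a) = 01010101010101010000000000000000
  (b | (e & ~a)) = 01010101111111110000000011111111
  ~b = 11111111000000001111111100000000
  (~b | d) = 11111111001100111111111100110011
  ~e = 10101010101010101010101010101010
  (c | ~e) = 10101111101011111010111110101111
  ((~b | d) & (c | ~e)) = 10101111001000111010111100100011
  ((b | (e & ~a)) & ((~b | d) & (c | ~e))) = 00000101001000110000000000100011
  (((b | (e & ~a)) & ((~b | d) & (c | ~e))) & b) = 00000000001000110000000000100011

(((b | (e & ~a)) & ((~b | d) & (c | ~e))) & b)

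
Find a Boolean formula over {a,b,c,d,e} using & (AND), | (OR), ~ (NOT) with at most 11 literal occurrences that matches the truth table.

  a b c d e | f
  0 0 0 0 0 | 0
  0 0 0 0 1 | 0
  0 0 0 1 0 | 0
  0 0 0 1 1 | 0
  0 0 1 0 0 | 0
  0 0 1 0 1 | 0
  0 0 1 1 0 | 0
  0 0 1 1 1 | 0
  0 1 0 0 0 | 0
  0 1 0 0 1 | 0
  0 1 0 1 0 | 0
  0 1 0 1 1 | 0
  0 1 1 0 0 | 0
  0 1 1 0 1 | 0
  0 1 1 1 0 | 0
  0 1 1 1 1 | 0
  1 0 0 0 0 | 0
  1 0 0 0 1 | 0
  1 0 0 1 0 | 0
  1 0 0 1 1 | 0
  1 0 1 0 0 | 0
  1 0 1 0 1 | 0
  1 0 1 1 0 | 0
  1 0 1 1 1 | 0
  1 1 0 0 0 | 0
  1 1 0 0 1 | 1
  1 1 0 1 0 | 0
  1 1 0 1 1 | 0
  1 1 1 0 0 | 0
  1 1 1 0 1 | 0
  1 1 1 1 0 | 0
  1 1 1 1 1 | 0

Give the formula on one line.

  ~c = 11110000111100001111000011110000
  ~d = 11001100110011001100110011001100
  (~c & ~d) = 11000000110000001100000011000000
  (c | e) = 01011111010111110101111101011111
  (a & (c | e)) = 00000000000000000101111101011111
  (d | b) = 00110011111111110011001111111111
  (a & (d | b)) = 00000000000000000011001111111111
  ((a & (c | e)) & (a & (d | b))) = 00000000000000000001001101011111
  ((~c & ~d) & ((a & (c | e)) & (a & (d | b)))) = 00000000000000000000000001000000

((~c & ~d) & ((a & (c | e)) & (a & (d | b))))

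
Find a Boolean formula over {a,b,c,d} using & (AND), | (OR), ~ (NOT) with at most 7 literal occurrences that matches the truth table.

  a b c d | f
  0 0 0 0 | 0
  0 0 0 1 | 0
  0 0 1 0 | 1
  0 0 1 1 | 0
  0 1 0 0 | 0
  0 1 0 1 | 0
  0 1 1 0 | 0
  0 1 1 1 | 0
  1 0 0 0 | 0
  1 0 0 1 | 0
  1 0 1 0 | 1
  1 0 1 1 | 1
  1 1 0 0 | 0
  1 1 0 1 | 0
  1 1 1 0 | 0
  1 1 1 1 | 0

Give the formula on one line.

  (d | c) = 0111011101110111
  ~b = 1111000011110000
  ((d | c) & ~b) = 0111000001110000
  (c & a) = 0000000000110011
  ~d = 1010101010101010
  ((c & a) | ~d) = 1010101010111011
  (((d | c) & ~b) & ((c & a) | ~d)) = 0010000000110000

(((d | c) & ~b) & ((c & a) | ~d))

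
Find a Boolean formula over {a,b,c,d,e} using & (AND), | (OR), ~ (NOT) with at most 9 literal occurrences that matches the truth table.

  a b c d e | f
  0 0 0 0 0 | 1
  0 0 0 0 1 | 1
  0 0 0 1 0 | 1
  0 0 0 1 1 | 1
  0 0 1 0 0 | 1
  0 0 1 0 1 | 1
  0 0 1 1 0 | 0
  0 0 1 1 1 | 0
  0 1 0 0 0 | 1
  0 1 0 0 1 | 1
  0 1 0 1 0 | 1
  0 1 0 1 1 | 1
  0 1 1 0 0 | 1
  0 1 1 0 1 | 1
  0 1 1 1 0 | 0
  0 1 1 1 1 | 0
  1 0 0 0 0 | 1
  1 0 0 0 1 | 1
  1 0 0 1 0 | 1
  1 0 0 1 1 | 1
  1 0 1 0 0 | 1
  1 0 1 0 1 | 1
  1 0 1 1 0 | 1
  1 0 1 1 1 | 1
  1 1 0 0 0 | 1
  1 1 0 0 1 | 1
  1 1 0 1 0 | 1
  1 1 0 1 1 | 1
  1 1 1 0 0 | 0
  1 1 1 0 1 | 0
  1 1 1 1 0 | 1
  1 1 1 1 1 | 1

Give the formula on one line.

(((d | ((~c | ~b) | ((b & c) & ~a))) & (~d | a)) | ~c)

  ~c = 11110000111100001111000011110000
  ~b = 11111111000000001111111100000000
  (~c | ~b) = 11111111111100001111111111110000
  (b & c) = 00000000000011110000000000001111
  ~a = 11111111111111110000000000000000
  ((b & c) & ~a) = 00000000000011110000000000000000
  ((~c | ~b) | ((b & c) & ~a)) = 11111111111111111111111111110000
  (d | ((~c | ~b) | ((b & c) & ~a))) = 11111111111111111111111111110011
  ~d = 11001100110011001100110011001100
  (~d | a) = 11001100110011001111111111111111
  ((d | ((~c | ~b) | ((b & c) & ~a))) & (~d | a)) = 11001100110011001111111111110011
  (((d | ((~c | ~b) | ((b & c) & ~a))) & (~d | a)) | ~c) = 11111100111111001111111111110011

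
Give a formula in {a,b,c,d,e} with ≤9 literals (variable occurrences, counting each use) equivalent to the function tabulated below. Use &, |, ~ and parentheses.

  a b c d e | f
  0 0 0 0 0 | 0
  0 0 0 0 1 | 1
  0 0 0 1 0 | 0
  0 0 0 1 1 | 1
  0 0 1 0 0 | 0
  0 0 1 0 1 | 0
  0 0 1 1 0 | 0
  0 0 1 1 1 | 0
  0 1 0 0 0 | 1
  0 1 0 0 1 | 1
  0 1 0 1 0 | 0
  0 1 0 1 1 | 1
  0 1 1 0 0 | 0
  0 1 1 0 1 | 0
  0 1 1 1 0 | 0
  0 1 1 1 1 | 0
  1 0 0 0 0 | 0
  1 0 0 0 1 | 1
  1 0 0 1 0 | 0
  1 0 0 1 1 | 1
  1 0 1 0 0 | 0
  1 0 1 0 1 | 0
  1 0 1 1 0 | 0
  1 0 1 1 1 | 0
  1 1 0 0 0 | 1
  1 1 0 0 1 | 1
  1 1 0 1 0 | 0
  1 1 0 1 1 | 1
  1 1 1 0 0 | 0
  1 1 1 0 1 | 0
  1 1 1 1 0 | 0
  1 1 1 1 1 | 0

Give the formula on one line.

((~d | e) & ((((~b & c) | (e & ~c)) | (e | b)) & ~c))

  ~d = 11001100110011001100110011001100
  (~d | e) = 11011101110111011101110111011101
  ~b = 11111111000000001111111100000000
  (~b & c) = 00001111000000000000111100000000
  ~c = 11110000111100001111000011110000
  (e & ~c) = 01010000010100000101000001010000
  ((~b & c) | (e & ~c)) = 01011111010100000101111101010000
  (e | b) = 01010101111111110101010111111111
  (((~b & c) | (e & ~c)) | (e | b)) = 01011111111111110101111111111111
  ((((~b & c) | (e & ~c)) | (e | b)) & ~c) = 01010000111100000101000011110000
  ((~d | e) & ((((~b & c) | (e & ~c)) | (e | b)) & ~c)) = 01010000110100000101000011010000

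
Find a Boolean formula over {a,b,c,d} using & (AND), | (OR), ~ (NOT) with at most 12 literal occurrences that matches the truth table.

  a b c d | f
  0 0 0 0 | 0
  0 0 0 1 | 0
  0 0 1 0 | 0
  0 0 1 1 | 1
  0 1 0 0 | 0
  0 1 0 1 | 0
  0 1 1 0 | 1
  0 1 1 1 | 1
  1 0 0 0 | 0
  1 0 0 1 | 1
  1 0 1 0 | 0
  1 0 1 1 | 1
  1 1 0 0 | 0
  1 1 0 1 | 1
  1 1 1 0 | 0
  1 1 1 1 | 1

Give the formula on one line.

((a & d) | (~a & (((c | (a & ~d)) & (d | b)) & c)))

  (a & d) = 0000000001010101
  ~a = 1111111100000000
  ~d = 1010101010101010
  (a & ~d) = 0000000010101010
  (c | (a & ~d)) = 0011001110111011
  (d | b) = 0101111101011111
  ((c | (a & ~d)) & (d | b)) = 0001001100011011
  (((c | (a & ~d)) & (d | b)) & c) = 0001001100010011
  (~a & (((c | (a & ~d)) & (d | b)) & c)) = 0001001100000000
  ((a & d) | (~a & (((c | (a & ~d)) & (d | b)) & c))) = 0001001101010101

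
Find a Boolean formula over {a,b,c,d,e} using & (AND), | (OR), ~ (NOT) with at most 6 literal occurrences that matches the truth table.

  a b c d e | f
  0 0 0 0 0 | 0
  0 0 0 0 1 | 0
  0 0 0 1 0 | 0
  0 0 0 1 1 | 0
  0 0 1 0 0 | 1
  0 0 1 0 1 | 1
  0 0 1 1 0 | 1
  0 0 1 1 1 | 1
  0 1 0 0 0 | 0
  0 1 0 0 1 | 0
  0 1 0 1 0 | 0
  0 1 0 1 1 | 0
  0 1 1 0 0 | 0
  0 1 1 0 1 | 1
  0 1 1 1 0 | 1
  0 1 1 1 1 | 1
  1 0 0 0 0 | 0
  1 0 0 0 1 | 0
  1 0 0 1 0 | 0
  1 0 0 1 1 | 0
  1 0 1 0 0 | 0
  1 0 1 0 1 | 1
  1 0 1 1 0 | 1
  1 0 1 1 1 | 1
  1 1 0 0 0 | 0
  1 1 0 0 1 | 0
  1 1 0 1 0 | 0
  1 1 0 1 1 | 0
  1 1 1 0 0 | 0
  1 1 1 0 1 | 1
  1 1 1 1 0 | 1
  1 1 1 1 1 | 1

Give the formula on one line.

  (d | e) = 01110111011101110111011101110111
  ~b = 11111111000000001111111100000000
  ~a = 11111111111111110000000000000000
  (~b & ~a) = 11111111000000000000000000000000
  ((~b & ~a) & c) = 00001111000000000000000000000000
  ((d | e) | ((~b & ~a) & c)) = 01111111011101110111011101110111
  (c & ((d | e) | ((~b & ~a) & c))) = 00001111000001110000011100000111

(c & ((d | e) | ((~b & ~a) & c)))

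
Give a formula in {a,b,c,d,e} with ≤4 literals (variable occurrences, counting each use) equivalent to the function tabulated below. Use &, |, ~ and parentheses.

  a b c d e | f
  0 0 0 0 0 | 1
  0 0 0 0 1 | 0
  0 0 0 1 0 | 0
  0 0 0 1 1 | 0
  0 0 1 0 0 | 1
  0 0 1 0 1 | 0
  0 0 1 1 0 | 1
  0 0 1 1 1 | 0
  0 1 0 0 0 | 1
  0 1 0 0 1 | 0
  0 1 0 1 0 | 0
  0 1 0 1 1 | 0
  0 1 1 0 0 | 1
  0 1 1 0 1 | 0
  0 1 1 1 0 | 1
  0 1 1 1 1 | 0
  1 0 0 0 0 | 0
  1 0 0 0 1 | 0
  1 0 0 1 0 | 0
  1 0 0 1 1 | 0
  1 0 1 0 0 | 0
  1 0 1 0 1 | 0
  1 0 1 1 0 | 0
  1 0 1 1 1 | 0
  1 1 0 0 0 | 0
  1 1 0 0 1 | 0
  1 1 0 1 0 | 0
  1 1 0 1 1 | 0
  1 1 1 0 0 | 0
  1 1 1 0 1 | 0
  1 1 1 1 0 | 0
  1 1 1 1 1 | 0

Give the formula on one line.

  ~e = 10101010101010101010101010101010
  ~d = 11001100110011001100110011001100
  (c | ~d) = 11001111110011111100111111001111
  ~a = 11111111111111110000000000000000
  ((c | ~d) & ~a) = 11001111110011110000000000000000
  (~e & ((c | ~d) & ~a)) = 10001010100010100000000000000000

(~e & ((c | ~d) & ~a))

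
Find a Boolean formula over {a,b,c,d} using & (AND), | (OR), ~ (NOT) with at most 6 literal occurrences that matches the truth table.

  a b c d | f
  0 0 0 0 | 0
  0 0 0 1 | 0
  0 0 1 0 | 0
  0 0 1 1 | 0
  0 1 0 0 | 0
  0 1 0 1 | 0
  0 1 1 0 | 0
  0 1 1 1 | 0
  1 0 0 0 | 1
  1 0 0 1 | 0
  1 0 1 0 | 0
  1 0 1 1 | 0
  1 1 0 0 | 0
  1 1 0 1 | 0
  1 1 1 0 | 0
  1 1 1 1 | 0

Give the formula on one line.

  ~d = 1010101010101010
  ~c = 1100110011001100
  (~d & ~c) = 1000100010001000
  ~b = 1111000011110000
  ((~d & ~c) & ~b) = 1000000010000000
  (a & ~b) = 0000000011110000
  (b | (a & ~b)) = 0000111111111111
  (((~d & ~c) & ~b) & (b | (a & ~b))) = 0000000010000000

(((~d & ~c) & ~b) & (b | (a & ~b)))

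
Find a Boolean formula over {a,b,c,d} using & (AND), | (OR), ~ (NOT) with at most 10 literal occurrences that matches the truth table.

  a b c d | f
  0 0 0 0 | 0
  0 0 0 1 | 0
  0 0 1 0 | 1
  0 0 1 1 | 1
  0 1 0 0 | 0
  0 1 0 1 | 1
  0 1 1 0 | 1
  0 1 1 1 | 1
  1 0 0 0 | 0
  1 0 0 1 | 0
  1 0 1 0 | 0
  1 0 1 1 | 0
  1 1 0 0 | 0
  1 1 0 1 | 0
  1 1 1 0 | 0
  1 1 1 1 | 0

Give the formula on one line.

(((c | d) & ~a) & (((~d | c) & ~a) | b))

  (c | d) = 0111011101110111
  ~a = 1111111100000000
  ((c | d) & ~a) = 0111011100000000
  ~d = 1010101010101010
  (~d | c) = 1011101110111011
  ((~d | c) & ~a) = 1011101100000000
  (((~d | c) & ~a) | b) = 1011111100001111
  (((c | d) & ~a) & (((~d | c) & ~a) | b)) = 0011011100000000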